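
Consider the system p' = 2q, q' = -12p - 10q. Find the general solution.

p(t) = -c_1e^(-4t) + c_2e^(-6t), q(t) = 2c_1e^(-4t) - 3c_2e^(-6t)

Coefficient matrix A = [[0, 2], [-12, -10]].
Characteristic polynomial det(A - λI) = λ^2 + 10λ + 24 = 0.
Eigenvalues λ = -4, -6.
For λ=-4: (A-λI) row 1 is [4, 2], so an eigenvector is (-1, 2).
For λ=-6: (A-λI) row 1 is [6, 2], so an eigenvector is (1, -3).
General solution: c_1e^(-4t)(-1,2) + c_2e^(-6t)(1,-3).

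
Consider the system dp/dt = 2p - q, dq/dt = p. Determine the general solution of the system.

Coefficient matrix A = [[2, -1], [1, 0]].
Characteristic polynomial det(A - λI) = λ^2 - 2λ + 1 = 0.
Single eigenvalue λ = 1 with algebraic multiplicity 2.
Eigenvector v = (-1,-1); generalized eigenvector w with (A-λI)w=v is (-2,-1).
General solution: e^(t)[K_1·v + K_2·(t·v + w)].

p(t) = -K_1e^(t) - K_2te^(t) - 2K_2e^(t), q(t) = -K_1e^(t) - K_2te^(t) - K_2e^(t)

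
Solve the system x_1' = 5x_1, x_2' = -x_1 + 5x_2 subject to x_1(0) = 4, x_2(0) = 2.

Coefficient matrix A = [[5, 0], [-1, 5]].
Characteristic polynomial det(A - λI) = λ^2 - 10λ + 25 = 0.
Single eigenvalue λ = 5 with algebraic multiplicity 2.
Eigenvector v = (0,1); generalized eigenvector w with (A-λI)w=v is (-1,1).
General solution: e^(5t)[K_1·v + K_2·(t·v + w)].
Applying x_1(0)=4, x_2(0)=2 gives K_1=6, K_2=-4.

x_1(t) = 4e^(5t), x_2(t) = -4te^(5t) + 2e^(5t)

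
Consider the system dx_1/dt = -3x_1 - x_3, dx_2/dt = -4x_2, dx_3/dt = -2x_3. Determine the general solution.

x_1(t) = -c_1e^(-3t) + c_2e^(-2t), x_2(t) = c_3e^(-4t), x_3(t) = -c_2e^(-2t)

Coefficient matrix A = [[-3, 0, -1], [0, -4, 0], [0, 0, -2]].
det(A - λI) = 0 gives eigenvalues λ = -3, -2, -4.
For λ=-3: eigenvector (-1,0,0).
For λ=-2: eigenvector (1,0,-1).
For λ=-4: eigenvector (0,1,0).
General solution: c_1e^(-3t)(-1,0,0) + c_2e^(-2t)(1,0,-1) + c_3e^(-4t)(0,1,0).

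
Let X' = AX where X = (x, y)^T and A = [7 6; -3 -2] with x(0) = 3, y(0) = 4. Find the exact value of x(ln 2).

202

A = [[7,6],[-3,-2]]; eigenvalues λ = 1, 4.
Eigenvectors: (1,-1) for λ=1, (2,-1) for λ=4.
From the initial condition, c_1 = -11, c_2 = 7.
x(ln 2) = (-11)(2^1)(1) + (7)(2^4)(2) = 202.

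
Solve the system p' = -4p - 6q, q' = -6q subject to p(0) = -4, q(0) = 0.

Coefficient matrix A = [[-4, -6], [0, -6]].
Characteristic polynomial det(A - λI) = λ^2 + 10λ + 24 = 0.
Eigenvalues λ = -6, -4.
For λ=-6: (A-λI) row 1 is [2, -6], so an eigenvector is (3, 1).
For λ=-4: (A-λI) row 1 is [0, -6], so an eigenvector is (-1, 0).
General solution: c_1e^(-6t)(3,1) + c_2e^(-4t)(-1,0).
Applying p(0)=-4, q(0)=0 gives c_1=0, c_2=4.

p(t) = -4e^(-4t), q(t) = 0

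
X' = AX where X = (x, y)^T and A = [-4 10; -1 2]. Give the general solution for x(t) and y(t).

Coefficient matrix A = [[-4, 10], [-1, 2]].
Characteristic polynomial det(A - λI) = λ^2 + 2λ + 2 = 0.
Eigenvalues λ = -1 ± i (complex conjugate pair).
For λ=-1+i: an eigenvector is (-3,-1) - i(-1,0) = (-3 + i, -1).
A real fundamental pair from Re and Im of e^((-1+i)t)v: X_1 = e^(-t)(cos(t)·(-3,-1) + sin(t)·(-1,0)), X_2 = e^(-t)(sin(t)·(-3,-1) - cos(t)·(-1,0)).
General solution: K_1X_1 + K_2X_2.

x(t) = -K_1e^(-t)sin(t) - 3K_1e^(-t)cos(t) - 3K_2e^(-t)sin(t) + K_2e^(-t)cos(t), y(t) = -K_1e^(-t)cos(t) - K_2e^(-t)sin(t)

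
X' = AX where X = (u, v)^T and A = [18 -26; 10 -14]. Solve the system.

Coefficient matrix A = [[18, -26], [10, -14]].
Characteristic polynomial det(A - λI) = λ^2 - 4λ + 8 = 0.
Eigenvalues λ = 2 ± 2i (complex conjugate pair).
For λ=2+2i: an eigenvector is (-2,-1) - i(-3,-2) = (-2 + 3i, -1 + 2i).
A real fundamental pair from Re and Im of e^((2+2i)t)v: X_1 = e^(2t)(cos(2t)·(-2,-1) + sin(2t)·(-3,-2)), X_2 = e^(2t)(sin(2t)·(-2,-1) - cos(2t)·(-3,-2)).
General solution: C_1X_1 + C_2X_2.

u(t) = -3C_1e^(2t)sin(2t) - 2C_1e^(2t)cos(2t) - 2C_2e^(2t)sin(2t) + 3C_2e^(2t)cos(2t), v(t) = -2C_1e^(2t)sin(2t) - C_1e^(2t)cos(2t) - C_2e^(2t)sin(2t) + 2C_2e^(2t)cos(2t)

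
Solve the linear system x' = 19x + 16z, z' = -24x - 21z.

Coefficient matrix A = [[19, 16], [-24, -21]].
Characteristic polynomial det(A - λI) = λ^2 + 2λ - 15 = 0.
Eigenvalues λ = 3, -5.
For λ=3: (A-λI) row 1 is [16, 16], so an eigenvector is (1, -1).
For λ=-5: (A-λI) row 1 is [24, 16], so an eigenvector is (-2, 3).
General solution: C_1e^(3t)(1,-1) + C_2e^(-5t)(-2,3).

x(t) = C_1e^(3t) - 2C_2e^(-5t), z(t) = -C_1e^(3t) + 3C_2e^(-5t)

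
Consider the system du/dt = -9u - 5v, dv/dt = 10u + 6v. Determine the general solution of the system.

u(t) = C_1e^(-4t) + C_2e^(t), v(t) = -C_1e^(-4t) - 2C_2e^(t)

Coefficient matrix A = [[-9, -5], [10, 6]].
Characteristic polynomial det(A - λI) = λ^2 + 3λ - 4 = 0.
Eigenvalues λ = -4, 1.
For λ=-4: (A-λI) row 1 is [-5, -5], so an eigenvector is (1, -1).
For λ=1: (A-λI) row 1 is [-10, -5], so an eigenvector is (1, -2).
General solution: C_1e^(-4t)(1,-1) + C_2e^(t)(1,-2).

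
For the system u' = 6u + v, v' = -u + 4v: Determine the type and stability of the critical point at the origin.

A = [[6,1],[-1,4]]; det(A-λI) = λ^2 - 10λ + 25.
repeated λ = 5 with a single eigenvector.

unstable improper node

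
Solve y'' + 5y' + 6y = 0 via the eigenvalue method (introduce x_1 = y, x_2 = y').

Let x_1 = y, x_2 = y'. Then x_1' = x_2 and x_2' = -6x_1 - 5x_2.
A = [[0,1],[-6,-5]]; det(A-λI) = λ^2 + 5λ + 6.
Eigenvalues λ = -2, -3 with eigenvectors (1,-2), (1,-3).

y(t) = C_1e^(-2t) + C_2e^(-3t)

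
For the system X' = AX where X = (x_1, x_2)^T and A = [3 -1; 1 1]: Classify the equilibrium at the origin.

unstable improper node

A = [[3,-1],[1,1]]; det(A-λI) = λ^2 - 4λ + 4.
repeated λ = 2 with a single eigenvector.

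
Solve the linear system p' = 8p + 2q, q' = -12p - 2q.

Coefficient matrix A = [[8, 2], [-12, -2]].
Characteristic polynomial det(A - λI) = λ^2 - 6λ + 8 = 0.
Eigenvalues λ = 2, 4.
For λ=2: (A-λI) row 1 is [6, 2], so an eigenvector is (-1, 3).
For λ=4: (A-λI) row 1 is [4, 2], so an eigenvector is (1, -2).
General solution: K_1e^(2t)(-1,3) + K_2e^(4t)(1,-2).

p(t) = -K_1e^(2t) + K_2e^(4t), q(t) = 3K_1e^(2t) - 2K_2e^(4t)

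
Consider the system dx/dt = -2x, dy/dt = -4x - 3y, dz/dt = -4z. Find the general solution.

x(t) = C_1e^(-2t), y(t) = -4C_1e^(-2t) + C_2e^(-3t), z(t) = C_3e^(-4t)

Coefficient matrix A = [[-2, 0, 0], [-4, -3, 0], [0, 0, -4]].
det(A - λI) = 0 gives eigenvalues λ = -2, -3, -4.
For λ=-2: eigenvector (1,-4,0).
For λ=-3: eigenvector (0,1,0).
For λ=-4: eigenvector (0,0,1).
General solution: C_1e^(-2t)(1,-4,0) + C_2e^(-3t)(0,1,0) + C_3e^(-4t)(0,0,1).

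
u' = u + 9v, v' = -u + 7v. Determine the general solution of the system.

Coefficient matrix A = [[1, 9], [-1, 7]].
Characteristic polynomial det(A - λI) = λ^2 - 8λ + 16 = 0.
Single eigenvalue λ = 4 with algebraic multiplicity 2.
Eigenvector v = (3,1); generalized eigenvector w with (A-λI)w=v is (-1,0).
General solution: e^(4t)[C_1·v + C_2·(t·v + w)].

u(t) = 3C_1e^(4t) + 3C_2te^(4t) - C_2e^(4t), v(t) = C_1e^(4t) + C_2te^(4t)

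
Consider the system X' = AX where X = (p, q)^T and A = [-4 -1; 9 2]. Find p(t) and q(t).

p(t) = -c_1e^(-t) - c_2te^(-t) + c_2e^(-t), q(t) = 3c_1e^(-t) + 3c_2te^(-t) - 2c_2e^(-t)

Coefficient matrix A = [[-4, -1], [9, 2]].
Characteristic polynomial det(A - λI) = λ^2 + 2λ + 1 = 0.
Single eigenvalue λ = -1 with algebraic multiplicity 2.
Eigenvector v = (-1,3); generalized eigenvector w with (A-λI)w=v is (1,-2).
General solution: e^(-t)[c_1·v + c_2·(t·v + w)].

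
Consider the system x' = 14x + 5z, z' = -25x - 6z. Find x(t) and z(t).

Coefficient matrix A = [[14, 5], [-25, -6]].
Characteristic polynomial det(A - λI) = λ^2 - 8λ + 41 = 0.
Eigenvalues λ = 4 ± 5i (complex conjugate pair).
For λ=4+5i: an eigenvector is (-1,2) - i(0,1) = (-1, 2 - i).
A real fundamental pair from Re and Im of e^((4+5i)t)v: X_1 = e^(4t)(cos(5t)·(-1,2) + sin(5t)·(0,1)), X_2 = e^(4t)(sin(5t)·(-1,2) - cos(5t)·(0,1)).
General solution: c_1X_1 + c_2X_2.

x(t) = -c_1e^(4t)cos(5t) - c_2e^(4t)sin(5t), z(t) = c_1e^(4t)sin(5t) + 2c_1e^(4t)cos(5t) + 2c_2e^(4t)sin(5t) - c_2e^(4t)cos(5t)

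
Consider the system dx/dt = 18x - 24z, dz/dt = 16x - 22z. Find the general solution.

Coefficient matrix A = [[18, -24], [16, -22]].
Characteristic polynomial det(A - λI) = λ^2 + 4λ - 12 = 0.
Eigenvalues λ = 2, -6.
For λ=2: (A-λI) row 1 is [16, -24], so an eigenvector is (-3, -2).
For λ=-6: (A-λI) row 1 is [24, -24], so an eigenvector is (1, 1).
General solution: C_1e^(2t)(-3,-2) + C_2e^(-6t)(1,1).

x(t) = -3C_1e^(2t) + C_2e^(-6t), z(t) = -2C_1e^(2t) + C_2e^(-6t)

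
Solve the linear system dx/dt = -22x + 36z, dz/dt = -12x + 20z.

x(t) = -3K_1e^(2t) + 2K_2e^(-4t), z(t) = -2K_1e^(2t) + K_2e^(-4t)

Coefficient matrix A = [[-22, 36], [-12, 20]].
Characteristic polynomial det(A - λI) = λ^2 + 2λ - 8 = 0.
Eigenvalues λ = 2, -4.
For λ=2: (A-λI) row 1 is [-24, 36], so an eigenvector is (-3, -2).
For λ=-4: (A-λI) row 1 is [-18, 36], so an eigenvector is (2, 1).
General solution: K_1e^(2t)(-3,-2) + K_2e^(-4t)(2,1).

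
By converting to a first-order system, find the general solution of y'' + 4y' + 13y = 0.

y(t) = K_1e^(-2t)cos(3t) + K_2e^(-2t)sin(3t)

Let x_1 = y, x_2 = y'. Then x_1' = x_2 and x_2' = -13x_1 - 4x_2.
A = [[0,1],[-13,-4]]; det(A-λI) = λ^2 + 4λ + 13.
Eigenvalues λ = -2 ± 3i.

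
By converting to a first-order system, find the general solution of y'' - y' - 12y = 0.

Let x_1 = y, x_2 = y'. Then x_1' = x_2 and x_2' = 12x_1 + x_2.
A = [[0,1],[12,1]]; det(A-λI) = λ^2 - λ - 12.
Eigenvalues λ = 4, -3 with eigenvectors (1,4), (1,-3).

y(t) = C_1e^(4t) + C_2e^(-3t)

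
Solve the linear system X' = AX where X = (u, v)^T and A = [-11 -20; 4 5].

u(t) = -K_1e^(-3t)sin(4t) - 2K_1e^(-3t)cos(4t) - 2K_2e^(-3t)sin(4t) + K_2e^(-3t)cos(4t), v(t) = K_1e^(-3t)cos(4t) + K_2e^(-3t)sin(4t)

Coefficient matrix A = [[-11, -20], [4, 5]].
Characteristic polynomial det(A - λI) = λ^2 + 6λ + 25 = 0.
Eigenvalues λ = -3 ± 4i (complex conjugate pair).
For λ=-3+4i: an eigenvector is (-2,1) - i(-1,0) = (-2 + i, 1).
A real fundamental pair from Re and Im of e^((-3+4i)t)v: X_1 = e^(-3t)(cos(4t)·(-2,1) + sin(4t)·(-1,0)), X_2 = e^(-3t)(sin(4t)·(-2,1) - cos(4t)·(-1,0)).
General solution: K_1X_1 + K_2X_2.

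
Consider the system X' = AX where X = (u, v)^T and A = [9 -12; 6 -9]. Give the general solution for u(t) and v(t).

u(t) = -K_1e^(-3t) + 2K_2e^(3t), v(t) = -K_1e^(-3t) + K_2e^(3t)

Coefficient matrix A = [[9, -12], [6, -9]].
Characteristic polynomial det(A - λI) = λ^2 - 9 = 0.
Eigenvalues λ = -3, 3.
For λ=-3: (A-λI) row 1 is [12, -12], so an eigenvector is (-1, -1).
For λ=3: (A-λI) row 1 is [6, -12], so an eigenvector is (2, 1).
General solution: K_1e^(-3t)(-1,-1) + K_2e^(3t)(2,1).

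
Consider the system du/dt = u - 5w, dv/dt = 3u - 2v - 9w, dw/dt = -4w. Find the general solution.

u(t) = c_2e^(t) + c_3e^(-4t), v(t) = c_1e^(-2t) + c_2e^(t) + 3c_3e^(-4t), w(t) = c_3e^(-4t)

Coefficient matrix A = [[1, 0, -5], [3, -2, -9], [0, 0, -4]].
det(A - λI) = 0 gives eigenvalues λ = -2, 1, -4.
For λ=-2: eigenvector (0,1,0).
For λ=1: eigenvector (1,1,0).
For λ=-4: eigenvector (1,3,1).
General solution: c_1e^(-2t)(0,1,0) + c_2e^(t)(1,1,0) + c_3e^(-4t)(1,3,1).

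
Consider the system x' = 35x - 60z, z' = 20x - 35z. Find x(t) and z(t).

Coefficient matrix A = [[35, -60], [20, -35]].
Characteristic polynomial det(A - λI) = λ^2 - 25 = 0.
Eigenvalues λ = 5, -5.
For λ=5: (A-λI) row 1 is [30, -60], so an eigenvector is (-2, -1).
For λ=-5: (A-λI) row 1 is [40, -60], so an eigenvector is (-3, -2).
General solution: C_1e^(5t)(-2,-1) + C_2e^(-5t)(-3,-2).

x(t) = -2C_1e^(5t) - 3C_2e^(-5t), z(t) = -C_1e^(5t) - 2C_2e^(-5t)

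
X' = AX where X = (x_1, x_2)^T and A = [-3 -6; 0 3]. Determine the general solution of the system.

Coefficient matrix A = [[-3, -6], [0, 3]].
Characteristic polynomial det(A - λI) = λ^2 - 9 = 0.
Eigenvalues λ = 3, -3.
For λ=3: (A-λI) row 1 is [-6, -6], so an eigenvector is (1, -1).
For λ=-3: (A-λI) row 1 is [0, -6], so an eigenvector is (1, 0).
General solution: K_1e^(3t)(1,-1) + K_2e^(-3t)(1,0).

x_1(t) = K_1e^(3t) + K_2e^(-3t), x_2(t) = -K_1e^(3t)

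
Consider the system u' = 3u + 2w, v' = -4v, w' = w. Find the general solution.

Coefficient matrix A = [[3, 0, 2], [0, -4, 0], [0, 0, 1]].
det(A - λI) = 0 gives eigenvalues λ = -4, 3, 1.
For λ=-4: eigenvector (0,1,0).
For λ=3: eigenvector (1,0,0).
For λ=1: eigenvector (-1,0,1).
General solution: K_1e^(-4t)(0,1,0) + K_2e^(3t)(1,0,0) + K_3e^(t)(-1,0,1).

u(t) = K_2e^(3t) - K_3e^(t), v(t) = K_1e^(-4t), w(t) = K_3e^(t)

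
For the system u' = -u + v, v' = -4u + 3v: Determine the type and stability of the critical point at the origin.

A = [[-1,1],[-4,3]]; det(A-λI) = λ^2 - 2λ + 1.
repeated λ = 1 with a single eigenvector.

unstable improper node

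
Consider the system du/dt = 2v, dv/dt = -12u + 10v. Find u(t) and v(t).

u(t) = c_1e^(4t) - c_2e^(6t), v(t) = 2c_1e^(4t) - 3c_2e^(6t)

Coefficient matrix A = [[0, 2], [-12, 10]].
Characteristic polynomial det(A - λI) = λ^2 - 10λ + 24 = 0.
Eigenvalues λ = 4, 6.
For λ=4: (A-λI) row 1 is [-4, 2], so an eigenvector is (1, 2).
For λ=6: (A-λI) row 1 is [-6, 2], so an eigenvector is (-1, -3).
General solution: c_1e^(4t)(1,2) + c_2e^(6t)(-1,-3).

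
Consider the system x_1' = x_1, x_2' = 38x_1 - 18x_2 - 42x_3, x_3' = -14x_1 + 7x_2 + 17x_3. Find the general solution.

Coefficient matrix A = [[1, 0, 0], [38, -18, -42], [-14, 7, 17]].
det(A - λI) = 0 gives eigenvalues λ = 1, -4, 3.
For λ=1: eigenvector (1,2,0).
For λ=-4: eigenvector (0,-3,1).
For λ=3: eigenvector (0,-2,1).
General solution: K_1e^(t)(1,2,0) + K_2e^(-4t)(0,-3,1) + K_3e^(3t)(0,-2,1).

x_1(t) = K_1e^(t), x_2(t) = 2K_1e^(t) - 3K_2e^(-4t) - 2K_3e^(3t), x_3(t) = K_2e^(-4t) + K_3e^(3t)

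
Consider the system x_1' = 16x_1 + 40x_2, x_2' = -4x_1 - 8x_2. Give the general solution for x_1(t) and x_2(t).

x_1(t) = K_1e^(4t)sin(4t) - 3K_1e^(4t)cos(4t) - 3K_2e^(4t)sin(4t) - K_2e^(4t)cos(4t), x_2(t) = K_1e^(4t)cos(4t) + K_2e^(4t)sin(4t)

Coefficient matrix A = [[16, 40], [-4, -8]].
Characteristic polynomial det(A - λI) = λ^2 - 8λ + 32 = 0.
Eigenvalues λ = 4 ± 4i (complex conjugate pair).
For λ=4+4i: an eigenvector is (-3,1) - i(1,0) = (-3 - i, 1).
A real fundamental pair from Re and Im of e^((4+4i)t)v: X_1 = e^(4t)(cos(4t)·(-3,1) + sin(4t)·(1,0)), X_2 = e^(4t)(sin(4t)·(-3,1) - cos(4t)·(1,0)).
General solution: K_1X_1 + K_2X_2.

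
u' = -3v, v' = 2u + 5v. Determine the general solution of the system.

Coefficient matrix A = [[0, -3], [2, 5]].
Characteristic polynomial det(A - λI) = λ^2 - 5λ + 6 = 0.
Eigenvalues λ = 3, 2.
For λ=3: (A-λI) row 1 is [-3, -3], so an eigenvector is (1, -1).
For λ=2: (A-λI) row 1 is [-2, -3], so an eigenvector is (3, -2).
General solution: K_1e^(3t)(1,-1) + K_2e^(2t)(3,-2).

u(t) = K_1e^(3t) + 3K_2e^(2t), v(t) = -K_1e^(3t) - 2K_2e^(2t)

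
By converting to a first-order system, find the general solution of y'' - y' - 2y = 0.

y(t) = C_1e^(-t) + C_2e^(2t)

Let x_1 = y, x_2 = y'. Then x_1' = x_2 and x_2' = 2x_1 + x_2.
A = [[0,1],[2,1]]; det(A-λI) = λ^2 - λ - 2.
Eigenvalues λ = -1, 2 with eigenvectors (1,-1), (1,2).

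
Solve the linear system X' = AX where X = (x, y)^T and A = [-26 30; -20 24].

Coefficient matrix A = [[-26, 30], [-20, 24]].
Characteristic polynomial det(A - λI) = λ^2 + 2λ - 24 = 0.
Eigenvalues λ = 4, -6.
For λ=4: (A-λI) row 1 is [-30, 30], so an eigenvector is (-1, -1).
For λ=-6: (A-λI) row 1 is [-20, 30], so an eigenvector is (-3, -2).
General solution: c_1e^(4t)(-1,-1) + c_2e^(-6t)(-3,-2).

x(t) = -c_1e^(4t) - 3c_2e^(-6t), y(t) = -c_1e^(4t) - 2c_2e^(-6t)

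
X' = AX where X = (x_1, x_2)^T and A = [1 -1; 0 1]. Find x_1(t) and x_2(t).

Coefficient matrix A = [[1, -1], [0, 1]].
Characteristic polynomial det(A - λI) = λ^2 - 2λ + 1 = 0.
Single eigenvalue λ = 1 with algebraic multiplicity 2.
Eigenvector v = (-1,0); generalized eigenvector w with (A-λI)w=v is (-3,1).
General solution: e^(t)[K_1·v + K_2·(t·v + w)].

x_1(t) = -K_1e^(t) - K_2te^(t) - 3K_2e^(t), x_2(t) = K_2e^(t)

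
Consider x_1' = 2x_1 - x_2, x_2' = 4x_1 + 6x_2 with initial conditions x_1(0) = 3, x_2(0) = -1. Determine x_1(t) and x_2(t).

Coefficient matrix A = [[2, -1], [4, 6]].
Characteristic polynomial det(A - λI) = λ^2 - 8λ + 16 = 0.
Single eigenvalue λ = 4 with algebraic multiplicity 2.
Eigenvector v = (-1,2); generalized eigenvector w with (A-λI)w=v is (0,1).
General solution: e^(4t)[C_1·v + C_2·(t·v + w)].
Applying x_1(0)=3, x_2(0)=-1 gives C_1=-3, C_2=5.

x_1(t) = -5te^(4t) + 3e^(4t), x_2(t) = 10te^(4t) - e^(4t)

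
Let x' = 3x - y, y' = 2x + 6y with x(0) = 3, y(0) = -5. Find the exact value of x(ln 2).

A = [[3,-1],[2,6]]; eigenvalues λ = 5, 4.
Eigenvectors: (1,-2) for λ=5, (1,-1) for λ=4.
From the initial condition, c_1 = 2, c_2 = 1.
x(ln 2) = (2)(2^5)(1) + (1)(2^4)(1) = 80.

80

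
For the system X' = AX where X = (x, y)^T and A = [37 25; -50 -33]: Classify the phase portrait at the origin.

unstable spiral

A = [[37,25],[-50,-33]]; det(A-λI) = λ^2 - 4λ + 29.
λ = 2 ± 5i: positive real part.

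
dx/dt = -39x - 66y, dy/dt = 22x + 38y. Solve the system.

x(t) = 2c_1e^(-6t) - 3c_2e^(5t), y(t) = -c_1e^(-6t) + 2c_2e^(5t)

Coefficient matrix A = [[-39, -66], [22, 38]].
Characteristic polynomial det(A - λI) = λ^2 + λ - 30 = 0.
Eigenvalues λ = -6, 5.
For λ=-6: (A-λI) row 1 is [-33, -66], so an eigenvector is (2, -1).
For λ=5: (A-λI) row 1 is [-44, -66], so an eigenvector is (-3, 2).
General solution: c_1e^(-6t)(2,-1) + c_2e^(5t)(-3,2).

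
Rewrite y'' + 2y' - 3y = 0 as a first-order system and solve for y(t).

Let x_1 = y, x_2 = y'. Then x_1' = x_2 and x_2' = 3x_1 - 2x_2.
A = [[0,1],[3,-2]]; det(A-λI) = λ^2 + 2λ - 3.
Eigenvalues λ = -3, 1 with eigenvectors (1,-3), (1,1).

y(t) = K_1e^(-3t) + K_2e^(t)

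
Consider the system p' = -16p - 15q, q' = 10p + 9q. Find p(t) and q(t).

Coefficient matrix A = [[-16, -15], [10, 9]].
Characteristic polynomial det(A - λI) = λ^2 + 7λ + 6 = 0.
Eigenvalues λ = -6, -1.
For λ=-6: (A-λI) row 1 is [-10, -15], so an eigenvector is (3, -2).
For λ=-1: (A-λI) row 1 is [-15, -15], so an eigenvector is (-1, 1).
General solution: K_1e^(-6t)(3,-2) + K_2e^(-t)(-1,1).

p(t) = 3K_1e^(-6t) - K_2e^(-t), q(t) = -2K_1e^(-6t) + K_2e^(-t)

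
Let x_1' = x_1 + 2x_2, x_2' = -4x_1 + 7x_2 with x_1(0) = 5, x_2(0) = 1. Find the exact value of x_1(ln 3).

A = [[1,2],[-4,7]]; eigenvalues λ = 5, 3.
Eigenvectors: (1,2) for λ=5, (1,1) for λ=3.
From the initial condition, c_1 = -4, c_2 = 9.
x_1(ln 3) = (-4)(3^5)(1) + (9)(3^3)(1) = -729.

-729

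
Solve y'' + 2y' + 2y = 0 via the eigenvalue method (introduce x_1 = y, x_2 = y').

Let x_1 = y, x_2 = y'. Then x_1' = x_2 and x_2' = -2x_1 - 2x_2.
A = [[0,1],[-2,-2]]; det(A-λI) = λ^2 + 2λ + 2.
Eigenvalues λ = -1 ± i.

y(t) = c_1e^(-t)cos(t) + c_2e^(-t)sin(t)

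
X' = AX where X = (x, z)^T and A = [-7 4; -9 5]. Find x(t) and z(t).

x(t) = 2K_1e^(-t) + 2K_2te^(-t) + K_2e^(-t), z(t) = 3K_1e^(-t) + 3K_2te^(-t) + 2K_2e^(-t)

Coefficient matrix A = [[-7, 4], [-9, 5]].
Characteristic polynomial det(A - λI) = λ^2 + 2λ + 1 = 0.
Single eigenvalue λ = -1 with algebraic multiplicity 2.
Eigenvector v = (2,3); generalized eigenvector w with (A-λI)w=v is (1,2).
General solution: e^(-t)[K_1·v + K_2·(t·v + w)].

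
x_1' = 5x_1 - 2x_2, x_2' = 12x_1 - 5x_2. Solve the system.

x_1(t) = K_1e^(t) - K_2e^(-t), x_2(t) = 2K_1e^(t) - 3K_2e^(-t)

Coefficient matrix A = [[5, -2], [12, -5]].
Characteristic polynomial det(A - λI) = λ^2 - 1 = 0.
Eigenvalues λ = 1, -1.
For λ=1: (A-λI) row 1 is [4, -2], so an eigenvector is (1, 2).
For λ=-1: (A-λI) row 1 is [6, -2], so an eigenvector is (-1, -3).
General solution: K_1e^(t)(1,2) + K_2e^(-t)(-1,-3).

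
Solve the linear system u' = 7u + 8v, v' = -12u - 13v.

Coefficient matrix A = [[7, 8], [-12, -13]].
Characteristic polynomial det(A - λI) = λ^2 + 6λ + 5 = 0.
Eigenvalues λ = -1, -5.
For λ=-1: (A-λI) row 1 is [8, 8], so an eigenvector is (1, -1).
For λ=-5: (A-λI) row 1 is [12, 8], so an eigenvector is (-2, 3).
General solution: K_1e^(-t)(1,-1) + K_2e^(-5t)(-2,3).

u(t) = K_1e^(-t) - 2K_2e^(-5t), v(t) = -K_1e^(-t) + 3K_2e^(-5t)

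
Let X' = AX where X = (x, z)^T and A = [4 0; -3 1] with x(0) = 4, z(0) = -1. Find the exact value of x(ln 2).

64

A = [[4,0],[-3,1]]; eigenvalues λ = 1, 4.
Eigenvectors: (0,-1) for λ=1, (1,-1) for λ=4.
From the initial condition, c_1 = -3, c_2 = 4.
x(ln 2) = (-3)(2^1)(0) + (4)(2^4)(1) = 64.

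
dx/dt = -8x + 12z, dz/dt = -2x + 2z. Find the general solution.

x(t) = 3c_1e^(-4t) + 2c_2e^(-2t), z(t) = c_1e^(-4t) + c_2e^(-2t)

Coefficient matrix A = [[-8, 12], [-2, 2]].
Characteristic polynomial det(A - λI) = λ^2 + 6λ + 8 = 0.
Eigenvalues λ = -4, -2.
For λ=-4: (A-λI) row 1 is [-4, 12], so an eigenvector is (3, 1).
For λ=-2: (A-λI) row 1 is [-6, 12], so an eigenvector is (2, 1).
General solution: c_1e^(-4t)(3,1) + c_2e^(-2t)(2,1).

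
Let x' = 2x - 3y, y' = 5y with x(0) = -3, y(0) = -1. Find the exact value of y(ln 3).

A = [[2,-3],[0,5]]; eigenvalues λ = 5, 2.
Eigenvectors: (-1,1) for λ=5, (-1,0) for λ=2.
From the initial condition, c_1 = -1, c_2 = 4.
y(ln 3) = (-1)(3^5)(1) + (4)(3^2)(0) = -243.

-243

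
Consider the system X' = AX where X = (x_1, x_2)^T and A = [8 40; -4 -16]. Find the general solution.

Coefficient matrix A = [[8, 40], [-4, -16]].
Characteristic polynomial det(A - λI) = λ^2 + 8λ + 32 = 0.
Eigenvalues λ = -4 ± 4i (complex conjugate pair).
For λ=-4+4i: an eigenvector is (1,0) - i(3,-1) = (1 - 3i, 0 + i).
A real fundamental pair from Re and Im of e^((-4+4i)t)v: X_1 = e^(-4t)(cos(4t)·(1,0) + sin(4t)·(3,-1)), X_2 = e^(-4t)(sin(4t)·(1,0) - cos(4t)·(3,-1)).
General solution: C_1X_1 + C_2X_2.

x_1(t) = 3C_1e^(-4t)sin(4t) + C_1e^(-4t)cos(4t) + C_2e^(-4t)sin(4t) - 3C_2e^(-4t)cos(4t), x_2(t) = -C_1e^(-4t)sin(4t) + C_2e^(-4t)cos(4t)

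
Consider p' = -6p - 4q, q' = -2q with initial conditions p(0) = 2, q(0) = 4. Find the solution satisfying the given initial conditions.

p(t) = -4e^(-2t) + 6e^(-6t), q(t) = 4e^(-2t)

Coefficient matrix A = [[-6, -4], [0, -2]].
Characteristic polynomial det(A - λI) = λ^2 + 8λ + 12 = 0.
Eigenvalues λ = -6, -2.
For λ=-6: (A-λI) row 1 is [0, -4], so an eigenvector is (1, 0).
For λ=-2: (A-λI) row 1 is [-4, -4], so an eigenvector is (-1, 1).
General solution: c_1e^(-6t)(1,0) + c_2e^(-2t)(-1,1).
Applying p(0)=2, q(0)=4 gives c_1=6, c_2=4.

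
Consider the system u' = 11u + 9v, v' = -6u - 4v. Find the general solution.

Coefficient matrix A = [[11, 9], [-6, -4]].
Characteristic polynomial det(A - λI) = λ^2 - 7λ + 10 = 0.
Eigenvalues λ = 2, 5.
For λ=2: (A-λI) row 1 is [9, 9], so an eigenvector is (1, -1).
For λ=5: (A-λI) row 1 is [6, 9], so an eigenvector is (-3, 2).
General solution: C_1e^(2t)(1,-1) + C_2e^(5t)(-3,2).

u(t) = C_1e^(2t) - 3C_2e^(5t), v(t) = -C_1e^(2t) + 2C_2e^(5t)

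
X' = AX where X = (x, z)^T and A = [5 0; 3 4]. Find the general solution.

Coefficient matrix A = [[5, 0], [3, 4]].
Characteristic polynomial det(A - λI) = λ^2 - 9λ + 20 = 0.
Eigenvalues λ = 4, 5.
For λ=4: (A-λI) row 1 is [1, 0], so an eigenvector is (0, 1).
For λ=5: (A-λI) row 2 is [3, -1], so an eigenvector is (1, 3).
General solution: K_1e^(4t)(0,1) + K_2e^(5t)(1,3).

x(t) = K_2e^(5t), z(t) = K_1e^(4t) + 3K_2e^(5t)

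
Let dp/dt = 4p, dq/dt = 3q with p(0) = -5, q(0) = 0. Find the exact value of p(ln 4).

A = [[4,0],[0,3]]; eigenvalues λ = 3, 4.
Eigenvectors: (0,1) for λ=3, (-1,0) for λ=4.
From the initial condition, c_1 = 0, c_2 = 5.
p(ln 4) = (0)(4^3)(0) + (5)(4^4)(-1) = -1280.

-1280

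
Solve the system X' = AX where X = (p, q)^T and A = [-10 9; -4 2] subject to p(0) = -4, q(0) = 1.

Coefficient matrix A = [[-10, 9], [-4, 2]].
Characteristic polynomial det(A - λI) = λ^2 + 8λ + 16 = 0.
Single eigenvalue λ = -4 with algebraic multiplicity 2.
Eigenvector v = (3,2); generalized eigenvector w with (A-λI)w=v is (-2,-1).
General solution: e^(-4t)[c_1·v + c_2·(t·v + w)].
Applying p(0)=-4, q(0)=1 gives c_1=6, c_2=11.

p(t) = 33te^(-4t) - 4e^(-4t), q(t) = 22te^(-4t) + e^(-4t)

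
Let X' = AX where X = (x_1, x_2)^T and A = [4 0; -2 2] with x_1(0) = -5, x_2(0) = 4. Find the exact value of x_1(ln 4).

-1280

A = [[4,0],[-2,2]]; eigenvalues λ = 2, 4.
Eigenvectors: (0,1) for λ=2, (1,-1) for λ=4.
From the initial condition, c_1 = -1, c_2 = -5.
x_1(ln 4) = (-1)(4^2)(0) + (-5)(4^4)(1) = -1280.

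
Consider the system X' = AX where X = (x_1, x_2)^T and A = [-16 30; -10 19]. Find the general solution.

Coefficient matrix A = [[-16, 30], [-10, 19]].
Characteristic polynomial det(A - λI) = λ^2 - 3λ - 4 = 0.
Eigenvalues λ = 4, -1.
For λ=4: (A-λI) row 1 is [-20, 30], so an eigenvector is (-3, -2).
For λ=-1: (A-λI) row 1 is [-15, 30], so an eigenvector is (-2, -1).
General solution: C_1e^(4t)(-3,-2) + C_2e^(-t)(-2,-1).

x_1(t) = -3C_1e^(4t) - 2C_2e^(-t), x_2(t) = -2C_1e^(4t) - C_2e^(-t)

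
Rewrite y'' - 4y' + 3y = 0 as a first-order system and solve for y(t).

Let x_1 = y, x_2 = y'. Then x_1' = x_2 and x_2' = -3x_1 + 4x_2.
A = [[0,1],[-3,4]]; det(A-λI) = λ^2 - 4λ + 3.
Eigenvalues λ = 3, 1 with eigenvectors (1,3), (1,1).

y(t) = K_1e^(3t) + K_2e^(t)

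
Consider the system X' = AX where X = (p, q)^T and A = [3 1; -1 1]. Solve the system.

Coefficient matrix A = [[3, 1], [-1, 1]].
Characteristic polynomial det(A - λI) = λ^2 - 4λ + 4 = 0.
Single eigenvalue λ = 2 with algebraic multiplicity 2.
Eigenvector v = (1,-1); generalized eigenvector w with (A-λI)w=v is (-1,2).
General solution: e^(2t)[C_1·v + C_2·(t·v + w)].

p(t) = C_1e^(2t) + C_2te^(2t) - C_2e^(2t), q(t) = -C_1e^(2t) - C_2te^(2t) + 2C_2e^(2t)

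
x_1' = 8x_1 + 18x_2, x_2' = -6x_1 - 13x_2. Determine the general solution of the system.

Coefficient matrix A = [[8, 18], [-6, -13]].
Characteristic polynomial det(A - λI) = λ^2 + 5λ + 4 = 0.
Eigenvalues λ = -4, -1.
For λ=-4: (A-λI) row 1 is [12, 18], so an eigenvector is (3, -2).
For λ=-1: (A-λI) row 1 is [9, 18], so an eigenvector is (-2, 1).
General solution: C_1e^(-4t)(3,-2) + C_2e^(-t)(-2,1).

x_1(t) = 3C_1e^(-4t) - 2C_2e^(-t), x_2(t) = -2C_1e^(-4t) + C_2e^(-t)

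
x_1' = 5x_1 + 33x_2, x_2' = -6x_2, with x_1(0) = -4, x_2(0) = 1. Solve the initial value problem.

Coefficient matrix A = [[5, 33], [0, -6]].
Characteristic polynomial det(A - λI) = λ^2 + λ - 30 = 0.
Eigenvalues λ = 5, -6.
For λ=5: (A-λI) row 1 is [0, 33], so an eigenvector is (1, 0).
For λ=-6: (A-λI) row 1 is [11, 33], so an eigenvector is (3, -1).
General solution: C_1e^(5t)(1,0) + C_2e^(-6t)(3,-1).
Applying x_1(0)=-4, x_2(0)=1 gives C_1=-1, C_2=-1.

x_1(t) = -e^(5t) - 3e^(-6t), x_2(t) = e^(-6t)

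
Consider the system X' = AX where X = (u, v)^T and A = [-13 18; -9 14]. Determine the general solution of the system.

u(t) = -2C_1e^(-4t) + C_2e^(5t), v(t) = -C_1e^(-4t) + C_2e^(5t)

Coefficient matrix A = [[-13, 18], [-9, 14]].
Characteristic polynomial det(A - λI) = λ^2 - λ - 20 = 0.
Eigenvalues λ = -4, 5.
For λ=-4: (A-λI) row 1 is [-9, 18], so an eigenvector is (-2, -1).
For λ=5: (A-λI) row 1 is [-18, 18], so an eigenvector is (1, 1).
General solution: C_1e^(-4t)(-2,-1) + C_2e^(5t)(1,1).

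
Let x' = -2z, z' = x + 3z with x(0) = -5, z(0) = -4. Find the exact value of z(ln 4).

-172

A = [[0,-2],[1,3]]; eigenvalues λ = 2, 1.
Eigenvectors: (1,-1) for λ=2, (2,-1) for λ=1.
From the initial condition, c_1 = 13, c_2 = -9.
z(ln 4) = (13)(4^2)(-1) + (-9)(4^1)(-1) = -172.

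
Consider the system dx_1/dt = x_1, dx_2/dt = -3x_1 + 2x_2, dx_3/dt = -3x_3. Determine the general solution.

x_1(t) = C_2e^(t), x_2(t) = C_1e^(2t) + 3C_2e^(t), x_3(t) = C_3e^(-3t)

Coefficient matrix A = [[1, 0, 0], [-3, 2, 0], [0, 0, -3]].
det(A - λI) = 0 gives eigenvalues λ = 2, 1, -3.
For λ=2: eigenvector (0,1,0).
For λ=1: eigenvector (1,3,0).
For λ=-3: eigenvector (0,0,1).
General solution: C_1e^(2t)(0,1,0) + C_2e^(t)(1,3,0) + C_3e^(-3t)(0,0,1).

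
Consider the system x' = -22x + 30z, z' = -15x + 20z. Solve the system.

x(t) = -c_1e^(-t)sin(3t) + 3c_1e^(-t)cos(3t) + 3c_2e^(-t)sin(3t) + c_2e^(-t)cos(3t), z(t) = -c_1e^(-t)sin(3t) + 2c_1e^(-t)cos(3t) + 2c_2e^(-t)sin(3t) + c_2e^(-t)cos(3t)

Coefficient matrix A = [[-22, 30], [-15, 20]].
Characteristic polynomial det(A - λI) = λ^2 + 2λ + 10 = 0.
Eigenvalues λ = -1 ± 3i (complex conjugate pair).
For λ=-1+3i: an eigenvector is (3,2) - i(-1,-1) = (3 + i, 2 + i).
A real fundamental pair from Re and Im of e^((-1+3i)t)v: X_1 = e^(-t)(cos(3t)·(3,2) + sin(3t)·(-1,-1)), X_2 = e^(-t)(sin(3t)·(3,2) - cos(3t)·(-1,-1)).
General solution: c_1X_1 + c_2X_2.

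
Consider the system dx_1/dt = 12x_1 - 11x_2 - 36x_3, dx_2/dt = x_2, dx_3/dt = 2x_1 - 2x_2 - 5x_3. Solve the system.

Coefficient matrix A = [[12, -11, -36], [0, 1, 0], [2, -2, -5]].
det(A - λI) = 0 gives eigenvalues λ = 4, 3, 1.
For λ=4: eigenvector (9,0,2).
For λ=3: eigenvector (4,0,1).
For λ=1: eigenvector (1,1,0).
General solution: C_1e^(4t)(9,0,2) + C_2e^(3t)(4,0,1) + C_3e^(t)(1,1,0).

x_1(t) = 9C_1e^(4t) + 4C_2e^(3t) + C_3e^(t), x_2(t) = C_3e^(t), x_3(t) = 2C_1e^(4t) + C_2e^(3t)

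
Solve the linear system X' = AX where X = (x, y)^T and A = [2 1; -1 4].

x(t) = -K_1e^(3t) - K_2te^(3t) + 2K_2e^(3t), y(t) = -K_1e^(3t) - K_2te^(3t) + K_2e^(3t)

Coefficient matrix A = [[2, 1], [-1, 4]].
Characteristic polynomial det(A - λI) = λ^2 - 6λ + 9 = 0.
Single eigenvalue λ = 3 with algebraic multiplicity 2.
Eigenvector v = (-1,-1); generalized eigenvector w with (A-λI)w=v is (2,1).
General solution: e^(3t)[K_1·v + K_2·(t·v + w)].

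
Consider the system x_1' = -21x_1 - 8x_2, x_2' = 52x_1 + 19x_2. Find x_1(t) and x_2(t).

x_1(t) = -C_1e^(-t)sin(4t) + C_1e^(-t)cos(4t) + C_2e^(-t)sin(4t) + C_2e^(-t)cos(4t), x_2(t) = 3C_1e^(-t)sin(4t) - 2C_1e^(-t)cos(4t) - 2C_2e^(-t)sin(4t) - 3C_2e^(-t)cos(4t)

Coefficient matrix A = [[-21, -8], [52, 19]].
Characteristic polynomial det(A - λI) = λ^2 + 2λ + 17 = 0.
Eigenvalues λ = -1 ± 4i (complex conjugate pair).
For λ=-1+4i: an eigenvector is (1,-2) - i(-1,3) = (1 + i, -2 - 3i).
A real fundamental pair from Re and Im of e^((-1+4i)t)v: X_1 = e^(-t)(cos(4t)·(1,-2) + sin(4t)·(-1,3)), X_2 = e^(-t)(sin(4t)·(1,-2) - cos(4t)·(-1,3)).
General solution: C_1X_1 + C_2X_2.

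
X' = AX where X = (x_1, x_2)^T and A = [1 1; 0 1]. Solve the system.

x_1(t) = -C_1e^(t) - C_2te^(t) - 3C_2e^(t), x_2(t) = -C_2e^(t)

Coefficient matrix A = [[1, 1], [0, 1]].
Characteristic polynomial det(A - λI) = λ^2 - 2λ + 1 = 0.
Single eigenvalue λ = 1 with algebraic multiplicity 2.
Eigenvector v = (-1,0); generalized eigenvector w with (A-λI)w=v is (-3,-1).
General solution: e^(t)[C_1·v + C_2·(t·v + w)].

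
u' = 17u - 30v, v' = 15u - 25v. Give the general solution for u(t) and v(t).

Coefficient matrix A = [[17, -30], [15, -25]].
Characteristic polynomial det(A - λI) = λ^2 + 8λ + 25 = 0.
Eigenvalues λ = -4 ± 3i (complex conjugate pair).
For λ=-4+3i: an eigenvector is (1,1) - i(-3,-2) = (1 + 3i, 1 + 2i).
A real fundamental pair from Re and Im of e^((-4+3i)t)v: X_1 = e^(-4t)(cos(3t)·(1,1) + sin(3t)·(-3,-2)), X_2 = e^(-4t)(sin(3t)·(1,1) - cos(3t)·(-3,-2)).
General solution: c_1X_1 + c_2X_2.

u(t) = -3c_1e^(-4t)sin(3t) + c_1e^(-4t)cos(3t) + c_2e^(-4t)sin(3t) + 3c_2e^(-4t)cos(3t), v(t) = -2c_1e^(-4t)sin(3t) + c_1e^(-4t)cos(3t) + c_2e^(-4t)sin(3t) + 2c_2e^(-4t)cos(3t)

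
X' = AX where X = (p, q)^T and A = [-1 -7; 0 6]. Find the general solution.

Coefficient matrix A = [[-1, -7], [0, 6]].
Characteristic polynomial det(A - λI) = λ^2 - 5λ - 6 = 0.
Eigenvalues λ = 6, -1.
For λ=6: (A-λI) row 1 is [-7, -7], so an eigenvector is (1, -1).
For λ=-1: (A-λI) row 1 is [0, -7], so an eigenvector is (-1, 0).
General solution: C_1e^(6t)(1,-1) + C_2e^(-t)(-1,0).

p(t) = C_1e^(6t) - C_2e^(-t), q(t) = -C_1e^(6t)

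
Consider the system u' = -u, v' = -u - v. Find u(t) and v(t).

Coefficient matrix A = [[-1, 0], [-1, -1]].
Characteristic polynomial det(A - λI) = λ^2 + 2λ + 1 = 0.
Single eigenvalue λ = -1 with algebraic multiplicity 2.
Eigenvector v = (0,1); generalized eigenvector w with (A-λI)w=v is (-1,-3).
General solution: e^(-t)[C_1·v + C_2·(t·v + w)].

u(t) = -C_2e^(-t), v(t) = C_1e^(-t) + C_2te^(-t) - 3C_2e^(-t)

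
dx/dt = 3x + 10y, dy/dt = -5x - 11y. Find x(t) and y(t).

Coefficient matrix A = [[3, 10], [-5, -11]].
Characteristic polynomial det(A - λI) = λ^2 + 8λ + 17 = 0.
Eigenvalues λ = -4 ± i (complex conjugate pair).
For λ=-4+i: an eigenvector is (1,-1) - i(-3,2) = (1 + 3i, -1 - 2i).
A real fundamental pair from Re and Im of e^((-4+i)t)v: X_1 = e^(-4t)(cos(t)·(1,-1) + sin(t)·(-3,2)), X_2 = e^(-4t)(sin(t)·(1,-1) - cos(t)·(-3,2)).
General solution: C_1X_1 + C_2X_2.

x(t) = -3C_1e^(-4t)sin(t) + C_1e^(-4t)cos(t) + C_2e^(-4t)sin(t) + 3C_2e^(-4t)cos(t), y(t) = 2C_1e^(-4t)sin(t) - C_1e^(-4t)cos(t) - C_2e^(-4t)sin(t) - 2C_2e^(-4t)cos(t)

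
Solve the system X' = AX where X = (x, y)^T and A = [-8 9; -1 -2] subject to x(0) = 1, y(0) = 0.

Coefficient matrix A = [[-8, 9], [-1, -2]].
Characteristic polynomial det(A - λI) = λ^2 + 10λ + 25 = 0.
Single eigenvalue λ = -5 with algebraic multiplicity 2.
Eigenvector v = (-3,-1); generalized eigenvector w with (A-λI)w=v is (1,0).
General solution: e^(-5t)[K_1·v + K_2·(t·v + w)].
Applying x(0)=1, y(0)=0 gives K_1=0, K_2=1.

x(t) = -3te^(-5t) + e^(-5t), y(t) = -te^(-5t)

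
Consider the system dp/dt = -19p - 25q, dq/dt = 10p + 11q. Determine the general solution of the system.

Coefficient matrix A = [[-19, -25], [10, 11]].
Characteristic polynomial det(A - λI) = λ^2 + 8λ + 41 = 0.
Eigenvalues λ = -4 ± 5i (complex conjugate pair).
For λ=-4+5i: an eigenvector is (-1,1) - i(-2,1) = (-1 + 2i, 1 - i).
A real fundamental pair from Re and Im of e^((-4+5i)t)v: X_1 = e^(-4t)(cos(5t)·(-1,1) + sin(5t)·(-2,1)), X_2 = e^(-4t)(sin(5t)·(-1,1) - cos(5t)·(-2,1)).
General solution: C_1X_1 + C_2X_2.

p(t) = -2C_1e^(-4t)sin(5t) - C_1e^(-4t)cos(5t) - C_2e^(-4t)sin(5t) + 2C_2e^(-4t)cos(5t), q(t) = C_1e^(-4t)sin(5t) + C_1e^(-4t)cos(5t) + C_2e^(-4t)sin(5t) - C_2e^(-4t)cos(5t)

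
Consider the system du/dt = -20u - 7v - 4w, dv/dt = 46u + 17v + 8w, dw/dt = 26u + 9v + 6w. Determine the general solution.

u(t) = c_1e^(2t) + c_2e^(-2t) - 3c_3e^(3t), v(t) = -2c_1e^(2t) - 2c_2e^(-2t) + 7c_3e^(3t), w(t) = -2c_1e^(2t) - c_2e^(-2t) + 5c_3e^(3t)

Coefficient matrix A = [[-20, -7, -4], [46, 17, 8], [26, 9, 6]].
det(A - λI) = 0 gives eigenvalues λ = 2, -2, 3.
For λ=2: eigenvector (1,-2,-2).
For λ=-2: eigenvector (1,-2,-1).
For λ=3: eigenvector (-3,7,5).
General solution: c_1e^(2t)(1,-2,-2) + c_2e^(-2t)(1,-2,-1) + c_3e^(3t)(-3,7,5).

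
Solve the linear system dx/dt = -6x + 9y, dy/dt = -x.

Coefficient matrix A = [[-6, 9], [-1, 0]].
Characteristic polynomial det(A - λI) = λ^2 + 6λ + 9 = 0.
Single eigenvalue λ = -3 with algebraic multiplicity 2.
Eigenvector v = (3,1); generalized eigenvector w with (A-λI)w=v is (2,1).
General solution: e^(-3t)[c_1·v + c_2·(t·v + w)].

x(t) = 3c_1e^(-3t) + 3c_2te^(-3t) + 2c_2e^(-3t), y(t) = c_1e^(-3t) + c_2te^(-3t) + c_2e^(-3t)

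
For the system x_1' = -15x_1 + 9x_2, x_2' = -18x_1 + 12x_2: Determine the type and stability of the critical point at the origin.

A = [[-15,9],[-18,12]]; det(A-λI) = λ^2 + 3λ - 18.
λ = -6, 3: opposite signs.

saddle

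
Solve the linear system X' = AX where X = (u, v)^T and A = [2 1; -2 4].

u(t) = -C_1e^(3t)cos(t) - C_2e^(3t)sin(t), v(t) = C_1e^(3t)sin(t) - C_1e^(3t)cos(t) - C_2e^(3t)sin(t) - C_2e^(3t)cos(t)

Coefficient matrix A = [[2, 1], [-2, 4]].
Characteristic polynomial det(A - λI) = λ^2 - 6λ + 10 = 0.
Eigenvalues λ = 3 ± i (complex conjugate pair).
For λ=3+i: an eigenvector is (-1,-1) - i(0,1) = (-1, -1 - i).
A real fundamental pair from Re and Im of e^((3+i)t)v: X_1 = e^(3t)(cos(t)·(-1,-1) + sin(t)·(0,1)), X_2 = e^(3t)(sin(t)·(-1,-1) - cos(t)·(0,1)).
General solution: C_1X_1 + C_2X_2.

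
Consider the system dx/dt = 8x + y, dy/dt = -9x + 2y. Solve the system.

x(t) = K_1e^(5t) + K_2te^(5t), y(t) = -3K_1e^(5t) - 3K_2te^(5t) + K_2e^(5t)

Coefficient matrix A = [[8, 1], [-9, 2]].
Characteristic polynomial det(A - λI) = λ^2 - 10λ + 25 = 0.
Single eigenvalue λ = 5 with algebraic multiplicity 2.
Eigenvector v = (1,-3); generalized eigenvector w with (A-λI)w=v is (0,1).
General solution: e^(5t)[K_1·v + K_2·(t·v + w)].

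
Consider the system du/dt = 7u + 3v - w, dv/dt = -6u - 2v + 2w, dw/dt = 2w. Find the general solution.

Coefficient matrix A = [[7, 3, -1], [-6, -2, 2], [0, 0, 2]].
det(A - λI) = 0 gives eigenvalues λ = 2, 4, 1.
For λ=2: eigenvector (-1,2,1).
For λ=4: eigenvector (-1,1,0).
For λ=1: eigenvector (1,-2,0).
General solution: K_1e^(2t)(-1,2,1) + K_2e^(4t)(-1,1,0) + K_3e^(t)(1,-2,0).

u(t) = -K_1e^(2t) - K_2e^(4t) + K_3e^(t), v(t) = 2K_1e^(2t) + K_2e^(4t) - 2K_3e^(t), w(t) = K_1e^(2t)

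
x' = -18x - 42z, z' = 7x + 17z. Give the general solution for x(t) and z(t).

Coefficient matrix A = [[-18, -42], [7, 17]].
Characteristic polynomial det(A - λI) = λ^2 + λ - 12 = 0.
Eigenvalues λ = -4, 3.
For λ=-4: (A-λI) row 1 is [-14, -42], so an eigenvector is (-3, 1).
For λ=3: (A-λI) row 1 is [-21, -42], so an eigenvector is (-2, 1).
General solution: C_1e^(-4t)(-3,1) + C_2e^(3t)(-2,1).

x(t) = -3C_1e^(-4t) - 2C_2e^(3t), z(t) = C_1e^(-4t) + C_2e^(3t)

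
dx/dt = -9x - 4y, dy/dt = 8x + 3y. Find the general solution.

x(t) = -C_1e^(-5t) + C_2e^(-t), y(t) = C_1e^(-5t) - 2C_2e^(-t)

Coefficient matrix A = [[-9, -4], [8, 3]].
Characteristic polynomial det(A - λI) = λ^2 + 6λ + 5 = 0.
Eigenvalues λ = -5, -1.
For λ=-5: (A-λI) row 1 is [-4, -4], so an eigenvector is (-1, 1).
For λ=-1: (A-λI) row 1 is [-8, -4], so an eigenvector is (1, -2).
General solution: C_1e^(-5t)(-1,1) + C_2e^(-t)(1,-2).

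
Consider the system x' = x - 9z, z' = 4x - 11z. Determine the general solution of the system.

Coefficient matrix A = [[1, -9], [4, -11]].
Characteristic polynomial det(A - λI) = λ^2 + 10λ + 25 = 0.
Single eigenvalue λ = -5 with algebraic multiplicity 2.
Eigenvector v = (3,2); generalized eigenvector w with (A-λI)w=v is (2,1).
General solution: e^(-5t)[c_1·v + c_2·(t·v + w)].

x(t) = 3c_1e^(-5t) + 3c_2te^(-5t) + 2c_2e^(-5t), z(t) = 2c_1e^(-5t) + 2c_2te^(-5t) + c_2e^(-5t)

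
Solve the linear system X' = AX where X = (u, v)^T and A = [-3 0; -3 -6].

Coefficient matrix A = [[-3, 0], [-3, -6]].
Characteristic polynomial det(A - λI) = λ^2 + 9λ + 18 = 0.
Eigenvalues λ = -3, -6.
For λ=-3: (A-λI) row 2 is [-3, -3], so an eigenvector is (1, -1).
For λ=-6: (A-λI) row 1 is [3, 0], so an eigenvector is (0, -1).
General solution: K_1e^(-3t)(1,-1) + K_2e^(-6t)(0,-1).

u(t) = K_1e^(-3t), v(t) = -K_1e^(-3t) - K_2e^(-6t)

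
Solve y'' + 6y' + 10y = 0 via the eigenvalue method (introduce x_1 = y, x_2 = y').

y(t) = C_1e^(-3t)cos(t) + C_2e^(-3t)sin(t)

Let x_1 = y, x_2 = y'. Then x_1' = x_2 and x_2' = -10x_1 - 6x_2.
A = [[0,1],[-10,-6]]; det(A-λI) = λ^2 + 6λ + 10.
Eigenvalues λ = -3 ± i.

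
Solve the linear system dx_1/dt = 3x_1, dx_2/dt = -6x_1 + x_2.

x_1(t) = -C_1e^(3t), x_2(t) = 3C_1e^(3t) + C_2e^(t)

Coefficient matrix A = [[3, 0], [-6, 1]].
Characteristic polynomial det(A - λI) = λ^2 - 4λ + 3 = 0.
Eigenvalues λ = 3, 1.
For λ=3: (A-λI) row 2 is [-6, -2], so an eigenvector is (-1, 3).
For λ=1: (A-λI) row 1 is [2, 0], so an eigenvector is (0, 1).
General solution: C_1e^(3t)(-1,3) + C_2e^(t)(0,1).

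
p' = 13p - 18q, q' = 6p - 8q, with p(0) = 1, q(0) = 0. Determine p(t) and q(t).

Coefficient matrix A = [[13, -18], [6, -8]].
Characteristic polynomial det(A - λI) = λ^2 - 5λ + 4 = 0.
Eigenvalues λ = 4, 1.
For λ=4: (A-λI) row 1 is [9, -18], so an eigenvector is (2, 1).
For λ=1: (A-λI) row 1 is [12, -18], so an eigenvector is (-3, -2).
General solution: c_1e^(4t)(2,1) + c_2e^(t)(-3,-2).
Applying p(0)=1, q(0)=0 gives c_1=2, c_2=1.

p(t) = 4e^(4t) - 3e^(t), q(t) = 2e^(4t) - 2e^(t)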